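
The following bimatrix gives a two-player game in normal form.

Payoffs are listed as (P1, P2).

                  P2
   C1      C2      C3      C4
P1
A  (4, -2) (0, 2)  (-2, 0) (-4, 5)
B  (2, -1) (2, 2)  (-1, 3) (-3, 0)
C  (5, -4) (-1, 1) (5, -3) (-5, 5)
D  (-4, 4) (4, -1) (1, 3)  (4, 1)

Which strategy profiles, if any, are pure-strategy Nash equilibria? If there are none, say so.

P1 against C1: payoffs 4, 2, 5, -4 → best response C.
P1 against C2: payoffs 0, 2, -1, 4 → best response D.
P1 against C3: payoffs -2, -1, 5, 1 → best response C.
P1 against C4: payoffs -4, -3, -5, 4 → best response D.
P2 against A: payoffs -2, 2, 0, 5 → best response C4.
P2 against B: payoffs -1, 2, 3, 0 → best response C3.
P2 against C: payoffs -4, 1, -3, 5 → best response C4.
P2 against D: payoffs 4, -1, 3, 1 → best response C1.
No profile is a mutual best response for all players.

No pure-strategy Nash equilibrium.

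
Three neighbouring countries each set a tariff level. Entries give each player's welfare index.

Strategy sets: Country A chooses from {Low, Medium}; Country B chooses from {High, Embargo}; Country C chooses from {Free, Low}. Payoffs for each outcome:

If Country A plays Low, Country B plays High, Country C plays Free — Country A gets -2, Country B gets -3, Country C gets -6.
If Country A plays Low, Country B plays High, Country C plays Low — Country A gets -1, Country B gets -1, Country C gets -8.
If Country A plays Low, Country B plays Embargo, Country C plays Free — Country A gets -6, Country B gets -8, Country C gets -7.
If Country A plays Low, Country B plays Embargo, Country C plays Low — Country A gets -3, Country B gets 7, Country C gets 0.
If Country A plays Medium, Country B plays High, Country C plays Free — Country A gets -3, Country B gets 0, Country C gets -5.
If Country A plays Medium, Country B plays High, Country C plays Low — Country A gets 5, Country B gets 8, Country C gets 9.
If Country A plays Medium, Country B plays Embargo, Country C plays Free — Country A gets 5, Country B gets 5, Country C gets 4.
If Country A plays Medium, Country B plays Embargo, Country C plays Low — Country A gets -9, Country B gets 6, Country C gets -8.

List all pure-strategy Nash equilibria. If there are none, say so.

(Low, High, Free) and (Low, Embargo, Low) and (Medium, High, Low) and (Medium, Embargo, Free)

For each strategy profile, look for a profitable unilateral deviation.
(Low, High, Free): Country A gets -2, best alternative -3; Country B gets -3, best alternative -8; Country C gets -6, best alternative -8. No profitable deviation — NE.
(Low, High, Low): Country A can switch to Medium (-1 → 5). Not NE.
(Low, Embargo, Free): Country A can switch to Medium (-6 → 5). Not NE.
(Low, Embargo, Low): Country A gets -3, best alternative -9; Country B gets 7, best alternative -1; Country C gets 0, best alternative -7. No profitable deviation — NE.
(Medium, High, Free): Country A can switch to Low (-3 → -2). Not NE.
(Medium, High, Low): Country A gets 5, best alternative -1; Country B gets 8, best alternative 6; Country C gets 9, best alternative -5. No profitable deviation — NE.
(Medium, Embargo, Free): Country A gets 5, best alternative -6; Country B gets 5, best alternative 0; Country C gets 4, best alternative -8. No profitable deviation — NE.
(Medium, Embargo, Low): Country A can switch to Low (-9 → -3). Not NE.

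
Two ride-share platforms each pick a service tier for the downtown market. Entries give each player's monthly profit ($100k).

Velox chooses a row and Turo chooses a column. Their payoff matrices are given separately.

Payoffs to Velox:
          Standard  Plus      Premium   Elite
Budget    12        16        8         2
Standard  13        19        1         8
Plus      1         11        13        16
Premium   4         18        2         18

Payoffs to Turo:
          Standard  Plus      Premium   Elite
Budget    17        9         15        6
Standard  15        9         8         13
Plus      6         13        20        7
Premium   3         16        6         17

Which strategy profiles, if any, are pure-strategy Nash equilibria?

Check each profile: it is a Nash equilibrium iff no player can strictly gain by switching unilaterally.
(Budget, Standard): Velox can switch to Standard (12 → 13). Not NE.
(Budget, Plus): Velox can switch to Standard (16 → 19). Not NE.
(Budget, Premium): Velox can switch to Plus (8 → 13). Not NE.
(Budget, Elite): Velox can switch to Standard (2 → 8). Not NE.
(Standard, Standard): Velox gets 13, best alternative 12; Turo gets 15, best alternative 13. No profitable deviation — NE.
(Standard, Plus): Turo can switch to Standard (9 → 15). Not NE.
(Standard, Premium): Velox can switch to Budget (1 → 8). Not NE.
(Standard, Elite): Velox can switch to Plus (8 → 16). Not NE.
(Plus, Standard): Velox can switch to Budget (1 → 12). Not NE.
(Plus, Plus): Velox can switch to Budget (11 → 16). Not NE.
(Plus, Premium): Velox gets 13, best alternative 8; Turo gets 20, best alternative 13. No profitable deviation — NE.
(Plus, Elite): Velox can switch to Premium (16 → 18). Not NE.
(Premium, Elite): Velox gets 18, best alternative 16; Turo gets 17, best alternative 16. No profitable deviation — NE.
(The remaining 3 profiles each have a profitable deviation by the same check.)

(Standard, Standard), (Plus, Premium), (Premium, Elite)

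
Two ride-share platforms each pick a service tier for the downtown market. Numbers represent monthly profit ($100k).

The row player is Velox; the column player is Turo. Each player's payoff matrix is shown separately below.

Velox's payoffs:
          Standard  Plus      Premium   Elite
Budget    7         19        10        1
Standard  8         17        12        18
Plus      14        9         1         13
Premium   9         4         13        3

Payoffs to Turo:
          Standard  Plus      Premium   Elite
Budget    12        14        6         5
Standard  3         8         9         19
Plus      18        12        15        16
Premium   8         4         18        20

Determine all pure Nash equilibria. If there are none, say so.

(Budget, Plus); (Standard, Elite); (Plus, Standard)

(Budget, Standard): Velox can switch to Standard (7 → 8). Not NE.
(Budget, Plus): Velox gets 19, best alternative 17; Turo gets 14, best alternative 12. No profitable deviation — NE.
(Budget, Premium): Velox can switch to Standard (10 → 12). Not NE.
(Budget, Elite): Velox can switch to Standard (1 → 18). Not NE.
(Standard, Standard): Velox can switch to Plus (8 → 14). Not NE.
(Standard, Plus): Velox can switch to Budget (17 → 19). Not NE.
(Standard, Premium): Velox can switch to Premium (12 → 13). Not NE.
(Standard, Elite): Velox gets 18, best alternative 13; Turo gets 19, best alternative 9. No profitable deviation — NE.
(Plus, Standard): Velox gets 14, best alternative 9; Turo gets 18, best alternative 16. No profitable deviation — NE.
(Plus, Plus): Velox can switch to Budget (9 → 19). Not NE.
(Plus, Premium): Velox can switch to Budget (1 → 10). Not NE.
(Plus, Elite): Velox can switch to Standard (13 → 18). Not NE.
(Premium, Standard): Velox can switch to Plus (9 → 14). Not NE.
(The remaining 3 profiles each have a profitable deviation by the same check.)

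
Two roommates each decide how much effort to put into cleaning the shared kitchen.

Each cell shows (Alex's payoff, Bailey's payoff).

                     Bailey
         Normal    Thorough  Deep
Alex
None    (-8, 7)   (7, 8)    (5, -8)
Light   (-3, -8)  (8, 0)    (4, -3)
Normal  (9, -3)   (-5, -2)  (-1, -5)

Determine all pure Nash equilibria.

(Light, Thorough)

Check each profile: it is a Nash equilibrium iff no player can strictly gain by switching unilaterally.
(None, Normal): Alex can switch to Light (-8 → -3). Not NE.
(None, Thorough): Alex can switch to Light (7 → 8). Not NE.
(None, Deep): Bailey can switch to Normal (-8 → 7). Not NE.
(Light, Normal): Alex can switch to Normal (-3 → 9). Not NE.
(Light, Thorough): Alex gets 8, best alternative 7; Bailey gets 0, best alternative -3. No profitable deviation — NE.
(Light, Deep): Alex can switch to None (4 → 5). Not NE.
(Normal, Normal): Bailey can switch to Thorough (-3 → -2). Not NE.
(Normal, Thorough): Alex can switch to None (-5 → 7). Not NE.
(Normal, Deep): Alex can switch to None (-1 → 5). Not NE.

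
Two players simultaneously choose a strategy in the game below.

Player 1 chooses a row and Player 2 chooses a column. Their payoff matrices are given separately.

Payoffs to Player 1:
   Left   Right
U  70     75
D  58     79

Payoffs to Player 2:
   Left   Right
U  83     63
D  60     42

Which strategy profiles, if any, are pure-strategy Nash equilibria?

The unique pure-strategy Nash equilibrium is (U, Left).

For each strategy profile, look for a profitable unilateral deviation.
(U, Left): Player 1 gets 70, best alternative 58; Player 2 gets 83, best alternative 63. No profitable deviation — NE.
(U, Right): Player 1 can switch to D (75 → 79). Not NE.
(D, Left): Player 1 can switch to U (58 → 70). Not NE.
(D, Right): Player 2 can switch to Left (42 → 60). Not NE.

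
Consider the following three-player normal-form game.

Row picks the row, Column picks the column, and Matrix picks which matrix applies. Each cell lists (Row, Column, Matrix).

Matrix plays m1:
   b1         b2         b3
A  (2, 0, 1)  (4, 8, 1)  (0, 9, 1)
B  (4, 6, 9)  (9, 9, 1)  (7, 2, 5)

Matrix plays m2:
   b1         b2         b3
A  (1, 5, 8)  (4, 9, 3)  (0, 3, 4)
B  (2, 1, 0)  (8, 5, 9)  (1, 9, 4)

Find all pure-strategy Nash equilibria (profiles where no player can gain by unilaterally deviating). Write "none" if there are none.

This game has no pure Nash equilibrium.

Row against (b1, m1): payoffs 2, 4 → best response B.
Row against (b1, m2): payoffs 1, 2 → best response B.
Row against (b2, m1): payoffs 4, 9 → best response B.
Row against (b2, m2): payoffs 4, 8 → best response B.
Row against (b3, m1): payoffs 0, 7 → best response B.
Row against (b3, m2): payoffs 0, 1 → best response B.
Column against (A, m1): payoffs 0, 8, 9 → best response b3.
Column against (A, m2): payoffs 5, 9, 3 → best response b2.
Column against (B, m1): payoffs 6, 9, 2 → best response b2.
Column against (B, m2): payoffs 1, 5, 9 → best response b3.
Matrix against (A, b1): payoffs 1, 8 → best response m2.
Matrix against (A, b2): payoffs 1, 3 → best response m2.
Matrix against (A, b3): payoffs 1, 4 → best response m2.
Matrix against (B, b1): payoffs 9, 0 → best response m1.
Matrix against (B, b2): payoffs 1, 9 → best response m2.
Matrix against (B, b3): payoffs 5, 4 → best response m1.
No profile is a mutual best response for all players.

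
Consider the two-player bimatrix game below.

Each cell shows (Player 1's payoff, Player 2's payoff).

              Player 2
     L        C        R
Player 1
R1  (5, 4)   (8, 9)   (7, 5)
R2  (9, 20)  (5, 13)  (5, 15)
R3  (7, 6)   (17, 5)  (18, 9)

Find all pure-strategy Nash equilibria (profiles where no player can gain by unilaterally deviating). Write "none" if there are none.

The pure Nash equilibria are (R2, L) and (R3, R).

Player 1 against L: payoffs 5, 9, 7 → best response R2.
Player 1 against C: payoffs 8, 5, 17 → best response R3.
Player 1 against R: payoffs 7, 5, 18 → best response R3.
Player 2 against R1: payoffs 4, 9, 5 → best response C.
Player 2 against R2: payoffs 20, 13, 15 → best response L.
Player 2 against R3: payoffs 6, 5, 9 → best response R.
Mutual best responses: (R2, L); (R3, R).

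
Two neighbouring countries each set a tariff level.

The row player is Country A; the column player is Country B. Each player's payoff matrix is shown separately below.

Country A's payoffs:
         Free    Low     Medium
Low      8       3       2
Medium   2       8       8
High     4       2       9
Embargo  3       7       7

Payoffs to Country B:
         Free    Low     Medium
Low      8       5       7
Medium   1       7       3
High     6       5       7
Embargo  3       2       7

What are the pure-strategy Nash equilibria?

Pure-strategy Nash equilibria: (Low, Free), (Medium, Low), (High, Medium)

For each player, find the best response to each opponent profile; mutual best responses are the pure NE.
Country A against Free: payoffs 8, 2, 4, 3 → best response Low.
Country A against Low: payoffs 3, 8, 2, 7 → best response Medium.
Country A against Medium: payoffs 2, 8, 9, 7 → best response High.
Country B against Low: payoffs 8, 5, 7 → best response Free.
Country B against Medium: payoffs 1, 7, 3 → best response Low.
Country B against High: payoffs 6, 5, 7 → best response Medium.
Country B against Embargo: payoffs 3, 2, 7 → best response Medium.
Mutual best responses: (Low, Free); (Medium, Low); (High, Medium).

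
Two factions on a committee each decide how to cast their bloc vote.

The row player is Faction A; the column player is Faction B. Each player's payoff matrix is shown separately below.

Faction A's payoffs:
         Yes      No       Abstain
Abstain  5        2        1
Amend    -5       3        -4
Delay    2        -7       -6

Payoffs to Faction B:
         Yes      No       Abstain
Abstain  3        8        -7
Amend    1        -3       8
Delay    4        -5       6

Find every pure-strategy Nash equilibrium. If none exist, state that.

For each player, find the best response to each opponent profile; mutual best responses are the pure NE.
Faction A against Yes: payoffs 5, -5, 2 → best response Abstain.
Faction A against No: payoffs 2, 3, -7 → best response Amend.
Faction A against Abstain: payoffs 1, -4, -6 → best response Abstain.
Faction B against Abstain: payoffs 3, 8, -7 → best response No.
Faction B against Amend: payoffs 1, -3, 8 → best response Abstain.
Faction B against Delay: payoffs 4, -5, 6 → best response Abstain.
No profile is a mutual best response for all players.

No pure-strategy Nash equilibrium.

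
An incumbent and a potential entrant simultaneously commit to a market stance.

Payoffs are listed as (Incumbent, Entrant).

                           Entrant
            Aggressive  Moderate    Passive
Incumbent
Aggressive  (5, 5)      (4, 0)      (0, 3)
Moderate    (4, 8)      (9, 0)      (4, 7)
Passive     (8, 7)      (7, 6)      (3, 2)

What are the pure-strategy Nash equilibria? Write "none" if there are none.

Incumbent against Aggressive: payoffs 5, 4, 8 → best response Passive.
Incumbent against Moderate: payoffs 4, 9, 7 → best response Moderate.
Incumbent against Passive: payoffs 0, 4, 3 → best response Moderate.
Entrant against Aggressive: payoffs 5, 0, 3 → best response Aggressive.
Entrant against Moderate: payoffs 8, 0, 7 → best response Aggressive.
Entrant against Passive: payoffs 7, 6, 2 → best response Aggressive.
Mutual best responses: (Passive, Aggressive).

(Passive, Aggressive)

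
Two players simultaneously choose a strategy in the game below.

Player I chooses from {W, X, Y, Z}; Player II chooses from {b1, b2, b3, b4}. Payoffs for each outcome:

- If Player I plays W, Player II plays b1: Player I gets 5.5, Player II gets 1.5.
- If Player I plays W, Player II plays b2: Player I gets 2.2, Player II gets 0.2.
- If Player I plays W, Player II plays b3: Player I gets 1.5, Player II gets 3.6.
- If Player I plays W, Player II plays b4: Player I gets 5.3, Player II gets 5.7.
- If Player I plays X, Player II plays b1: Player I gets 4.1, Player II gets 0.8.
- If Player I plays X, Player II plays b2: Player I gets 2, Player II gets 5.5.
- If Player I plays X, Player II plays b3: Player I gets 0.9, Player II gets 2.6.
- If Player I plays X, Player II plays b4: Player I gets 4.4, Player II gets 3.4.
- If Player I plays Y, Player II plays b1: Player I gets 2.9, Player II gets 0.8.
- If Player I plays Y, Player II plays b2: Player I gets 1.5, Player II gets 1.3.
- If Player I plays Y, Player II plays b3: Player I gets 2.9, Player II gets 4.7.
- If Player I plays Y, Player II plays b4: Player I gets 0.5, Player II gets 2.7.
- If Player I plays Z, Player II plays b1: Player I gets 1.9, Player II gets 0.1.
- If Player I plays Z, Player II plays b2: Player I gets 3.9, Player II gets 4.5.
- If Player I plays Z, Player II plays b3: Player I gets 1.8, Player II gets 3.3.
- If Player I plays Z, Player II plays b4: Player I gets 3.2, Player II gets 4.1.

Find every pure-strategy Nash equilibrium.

The pure Nash equilibria are (W, b4) and (Y, b3) and (Z, b2).

Player I against b1: payoffs 5.5, 4.1, 2.9, 1.9 → best response W.
Player I against b2: payoffs 2.2, 2, 1.5, 3.9 → best response Z.
Player I against b3: payoffs 1.5, 0.9, 2.9, 1.8 → best response Y.
Player I against b4: payoffs 5.3, 4.4, 0.5, 3.2 → best response W.
Player II against W: payoffs 1.5, 0.2, 3.6, 5.7 → best response b4.
Player II against X: payoffs 0.8, 5.5, 2.6, 3.4 → best response b2.
Player II against Y: payoffs 0.8, 1.3, 4.7, 2.7 → best response b3.
Player II against Z: payoffs 0.1, 4.5, 3.3, 4.1 → best response b2.
Mutual best responses: (W, b4); (Y, b3); (Z, b2).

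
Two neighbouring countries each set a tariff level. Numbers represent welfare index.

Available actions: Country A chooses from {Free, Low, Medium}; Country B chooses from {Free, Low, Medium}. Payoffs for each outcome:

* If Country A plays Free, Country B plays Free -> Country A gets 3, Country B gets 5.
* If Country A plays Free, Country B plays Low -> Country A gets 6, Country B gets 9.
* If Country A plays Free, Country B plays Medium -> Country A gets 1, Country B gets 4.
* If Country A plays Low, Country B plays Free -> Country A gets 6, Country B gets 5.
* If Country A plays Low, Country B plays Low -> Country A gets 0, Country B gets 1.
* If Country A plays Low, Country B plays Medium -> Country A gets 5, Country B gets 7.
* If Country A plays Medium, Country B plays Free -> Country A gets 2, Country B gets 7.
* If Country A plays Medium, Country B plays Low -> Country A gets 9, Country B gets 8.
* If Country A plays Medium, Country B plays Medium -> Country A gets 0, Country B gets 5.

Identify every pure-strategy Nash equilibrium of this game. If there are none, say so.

(Low, Medium) and (Medium, Low)

(Free, Free): Country A can switch to Low (3 → 6). Not NE.
(Free, Low): Country A can switch to Medium (6 → 9). Not NE.
(Free, Medium): Country A can switch to Low (1 → 5). Not NE.
(Low, Free): Country B can switch to Medium (5 → 7). Not NE.
(Low, Low): Country A can switch to Free (0 → 6). Not NE.
(Low, Medium): Country A gets 5, best alternative 1; Country B gets 7, best alternative 5. No profitable deviation — NE.
(Medium, Free): Country A can switch to Free (2 → 3). Not NE.
(Medium, Low): Country A gets 9, best alternative 6; Country B gets 8, best alternative 7. No profitable deviation — NE.
(Medium, Medium): Country A can switch to Free (0 → 1). Not NE.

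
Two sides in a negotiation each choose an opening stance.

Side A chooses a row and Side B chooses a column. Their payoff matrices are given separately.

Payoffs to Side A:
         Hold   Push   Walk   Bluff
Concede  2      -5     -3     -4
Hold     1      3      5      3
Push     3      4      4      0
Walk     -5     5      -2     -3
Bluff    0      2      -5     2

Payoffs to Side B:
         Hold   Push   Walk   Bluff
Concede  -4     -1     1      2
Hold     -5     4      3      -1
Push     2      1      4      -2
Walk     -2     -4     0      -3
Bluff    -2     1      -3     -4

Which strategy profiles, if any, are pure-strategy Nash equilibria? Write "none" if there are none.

No pure-strategy Nash equilibrium.

Check each profile: it is a Nash equilibrium iff no player can strictly gain by switching unilaterally.
(Concede, Hold): Side A can switch to Push (2 → 3). Not NE.
(Concede, Push): Side A can switch to Hold (-5 → 3). Not NE.
(Concede, Walk): Side A can switch to Hold (-3 → 5). Not NE.
(Concede, Bluff): Side A can switch to Hold (-4 → 3). Not NE.
(Hold, Hold): Side A can switch to Concede (1 → 2). Not NE.
(Hold, Push): Side A can switch to Push (3 → 4). Not NE.
(The remaining 14 profiles each have a profitable deviation by the same check.)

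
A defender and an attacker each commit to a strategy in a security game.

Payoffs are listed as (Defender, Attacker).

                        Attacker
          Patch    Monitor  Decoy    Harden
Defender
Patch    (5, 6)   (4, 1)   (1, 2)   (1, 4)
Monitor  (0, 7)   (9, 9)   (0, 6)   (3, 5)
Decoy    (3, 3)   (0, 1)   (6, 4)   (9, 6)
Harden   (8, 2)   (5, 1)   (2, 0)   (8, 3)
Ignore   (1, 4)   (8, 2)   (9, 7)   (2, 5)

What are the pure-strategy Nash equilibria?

(Monitor, Monitor); (Decoy, Harden); (Ignore, Decoy)

Mark each player's best response to every combination of opponents' strategies; a profile where every player is best-responding is a pure Nash equilibrium.
Defender against Patch: payoffs 5, 0, 3, 8, 1 → best response Harden.
Defender against Monitor: payoffs 4, 9, 0, 5, 8 → best response Monitor.
Defender against Decoy: payoffs 1, 0, 6, 2, 9 → best response Ignore.
Defender against Harden: payoffs 1, 3, 9, 8, 2 → best response Decoy.
Attacker against Patch: payoffs 6, 1, 2, 4 → best response Patch.
Attacker against Monitor: payoffs 7, 9, 6, 5 → best response Monitor.
Attacker against Decoy: payoffs 3, 1, 4, 6 → best response Harden.
Attacker against Harden: payoffs 2, 1, 0, 3 → best response Harden.
Attacker against Ignore: payoffs 4, 2, 7, 5 → best response Decoy.
Mutual best responses: (Monitor, Monitor); (Decoy, Harden); (Ignore, Decoy).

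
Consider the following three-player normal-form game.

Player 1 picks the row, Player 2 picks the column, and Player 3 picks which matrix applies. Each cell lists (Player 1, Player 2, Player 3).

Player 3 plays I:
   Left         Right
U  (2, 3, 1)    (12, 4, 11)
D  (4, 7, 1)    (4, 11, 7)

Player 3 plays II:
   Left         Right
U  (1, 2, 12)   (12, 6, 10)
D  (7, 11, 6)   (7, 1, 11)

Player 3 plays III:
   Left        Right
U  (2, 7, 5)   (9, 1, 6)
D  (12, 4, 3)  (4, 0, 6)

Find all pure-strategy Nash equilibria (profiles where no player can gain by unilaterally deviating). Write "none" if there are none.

Player 1 against (Left, I): payoffs 2, 4 → best response D.
Player 1 against (Left, II): payoffs 1, 7 → best response D.
Player 1 against (Left, III): payoffs 2, 12 → best response D.
Player 1 against (Right, I): payoffs 12, 4 → best response U.
Player 1 against (Right, II): payoffs 12, 7 → best response U.
Player 1 against (Right, III): payoffs 9, 4 → best response U.
Player 2 against (U, I): payoffs 3, 4 → best response Right.
Player 2 against (U, II): payoffs 2, 6 → best response Right.
Player 2 against (U, III): payoffs 7, 1 → best response Left.
Player 2 against (D, I): payoffs 7, 11 → best response Right.
Player 2 against (D, II): payoffs 11, 1 → best response Left.
Player 2 against (D, III): payoffs 4, 0 → best response Left.
Player 3 against (U, Left): payoffs 1, 12, 5 → best response II.
Player 3 against (U, Right): payoffs 11, 10, 6 → best response I.
Player 3 against (D, Left): payoffs 1, 6, 3 → best response II.
Player 3 against (D, Right): payoffs 7, 11, 6 → best response II.
Mutual best responses: (U, Right, I); (D, Left, II).

The pure Nash equilibria are (U, Right, I) and (D, Left, II).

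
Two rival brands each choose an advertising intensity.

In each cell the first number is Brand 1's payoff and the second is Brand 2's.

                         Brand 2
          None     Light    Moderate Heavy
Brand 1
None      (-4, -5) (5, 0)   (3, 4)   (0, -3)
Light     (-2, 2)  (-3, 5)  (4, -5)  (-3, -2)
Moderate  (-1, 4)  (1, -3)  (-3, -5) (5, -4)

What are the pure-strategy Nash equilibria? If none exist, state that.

For each strategy profile, look for a profitable unilateral deviation.
(None, None): Brand 1 can switch to Light (-4 → -2). Not NE.
(None, Light): Brand 2 can switch to Moderate (0 → 4). Not NE.
(None, Moderate): Brand 1 can switch to Light (3 → 4). Not NE.
(None, Heavy): Brand 1 can switch to Moderate (0 → 5). Not NE.
(Light, None): Brand 1 can switch to Moderate (-2 → -1). Not NE.
(Light, Light): Brand 1 can switch to None (-3 → 5). Not NE.
(Light, Moderate): Brand 2 can switch to None (-5 → 2). Not NE.
(Light, Heavy): Brand 1 can switch to None (-3 → 0). Not NE.
(Moderate, None): Brand 1 gets -1, best alternative -2; Brand 2 gets 4, best alternative -3. No profitable deviation — NE.
(Moderate, Light): Brand 1 can switch to None (1 → 5). Not NE.
(Moderate, Moderate): Brand 1 can switch to None (-3 → 3). Not NE.
(The remaining 1 profile has a profitable deviation by the same check.)

Pure NE: (Moderate, None)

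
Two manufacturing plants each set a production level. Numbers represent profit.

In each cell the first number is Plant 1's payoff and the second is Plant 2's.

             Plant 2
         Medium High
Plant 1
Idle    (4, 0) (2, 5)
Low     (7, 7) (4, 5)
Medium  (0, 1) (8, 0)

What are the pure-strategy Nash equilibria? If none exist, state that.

The unique pure-strategy Nash equilibrium is (Low, Medium).

(Idle, Medium): Plant 1 can switch to Low (4 → 7). Not NE.
(Idle, High): Plant 1 can switch to Low (2 → 4). Not NE.
(Low, Medium): Plant 1 gets 7, best alternative 4; Plant 2 gets 7, best alternative 5. No profitable deviation — NE.
(Low, High): Plant 1 can switch to Medium (4 → 8). Not NE.
(Medium, Medium): Plant 1 can switch to Idle (0 → 4). Not NE.
(Medium, High): Plant 2 can switch to Medium (0 → 1). Not NE.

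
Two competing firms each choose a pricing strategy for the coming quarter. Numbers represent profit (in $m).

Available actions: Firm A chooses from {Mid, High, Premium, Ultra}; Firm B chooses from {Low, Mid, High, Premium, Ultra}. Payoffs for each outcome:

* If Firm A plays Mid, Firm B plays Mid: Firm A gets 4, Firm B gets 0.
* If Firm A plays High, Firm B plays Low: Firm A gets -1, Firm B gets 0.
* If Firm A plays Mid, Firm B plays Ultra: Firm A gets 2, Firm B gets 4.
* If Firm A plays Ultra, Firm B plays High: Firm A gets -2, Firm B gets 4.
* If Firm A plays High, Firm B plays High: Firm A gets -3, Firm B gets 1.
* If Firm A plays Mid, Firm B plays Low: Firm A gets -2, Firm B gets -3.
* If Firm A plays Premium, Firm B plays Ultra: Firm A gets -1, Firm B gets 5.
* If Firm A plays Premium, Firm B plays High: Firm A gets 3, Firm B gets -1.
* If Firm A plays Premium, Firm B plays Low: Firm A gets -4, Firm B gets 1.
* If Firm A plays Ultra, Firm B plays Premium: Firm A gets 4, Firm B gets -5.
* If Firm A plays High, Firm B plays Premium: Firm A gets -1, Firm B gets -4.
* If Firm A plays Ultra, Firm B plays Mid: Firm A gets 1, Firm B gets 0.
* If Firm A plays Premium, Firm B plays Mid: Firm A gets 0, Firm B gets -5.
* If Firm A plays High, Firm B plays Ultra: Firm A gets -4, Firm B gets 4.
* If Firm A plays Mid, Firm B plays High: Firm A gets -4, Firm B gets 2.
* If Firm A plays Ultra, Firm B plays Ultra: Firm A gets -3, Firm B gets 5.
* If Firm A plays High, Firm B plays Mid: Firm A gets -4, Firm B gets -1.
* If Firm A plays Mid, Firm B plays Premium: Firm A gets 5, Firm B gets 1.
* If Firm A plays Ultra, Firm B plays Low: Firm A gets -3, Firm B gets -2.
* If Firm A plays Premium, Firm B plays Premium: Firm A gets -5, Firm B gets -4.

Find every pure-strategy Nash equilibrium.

Firm A against Low: payoffs -2, -1, -4, -3 → best response High.
Firm A against Mid: payoffs 4, -4, 0, 1 → best response Mid.
Firm A against High: payoffs -4, -3, 3, -2 → best response Premium.
Firm A against Premium: payoffs 5, -1, -5, 4 → best response Mid.
Firm A against Ultra: payoffs 2, -4, -1, -3 → best response Mid.
Firm B against Mid: payoffs -3, 0, 2, 1, 4 → best response Ultra.
Firm B against High: payoffs 0, -1, 1, -4, 4 → best response Ultra.
Firm B against Premium: payoffs 1, -5, -1, -4, 5 → best response Ultra.
Firm B against Ultra: payoffs -2, 0, 4, -5, 5 → best response Ultra.
Mutual best responses: (Mid, Ultra).

(Mid, Ultra)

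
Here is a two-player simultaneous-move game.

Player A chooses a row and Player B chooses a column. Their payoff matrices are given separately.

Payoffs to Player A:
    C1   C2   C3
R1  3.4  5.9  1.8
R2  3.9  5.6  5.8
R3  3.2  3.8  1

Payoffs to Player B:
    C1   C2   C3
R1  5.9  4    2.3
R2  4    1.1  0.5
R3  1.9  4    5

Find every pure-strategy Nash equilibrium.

(R2, C1)

(R1, C1): Player A can switch to R2 (3.4 → 3.9). Not NE.
(R1, C2): Player B can switch to C1 (4 → 5.9). Not NE.
(R1, C3): Player A can switch to R2 (1.8 → 5.8). Not NE.
(R2, C1): Player A gets 3.9, best alternative 3.4; Player B gets 4, best alternative 1.1. No profitable deviation — NE.
(R2, C2): Player A can switch to R1 (5.6 → 5.9). Not NE.
(R2, C3): Player B can switch to C1 (0.5 → 4). Not NE.
(R3, C1): Player A can switch to R1 (3.2 → 3.4). Not NE.
(R3, C2): Player A can switch to R1 (3.8 → 5.9). Not NE.
(R3, C3): Player A can switch to R1 (1 → 1.8). Not NE.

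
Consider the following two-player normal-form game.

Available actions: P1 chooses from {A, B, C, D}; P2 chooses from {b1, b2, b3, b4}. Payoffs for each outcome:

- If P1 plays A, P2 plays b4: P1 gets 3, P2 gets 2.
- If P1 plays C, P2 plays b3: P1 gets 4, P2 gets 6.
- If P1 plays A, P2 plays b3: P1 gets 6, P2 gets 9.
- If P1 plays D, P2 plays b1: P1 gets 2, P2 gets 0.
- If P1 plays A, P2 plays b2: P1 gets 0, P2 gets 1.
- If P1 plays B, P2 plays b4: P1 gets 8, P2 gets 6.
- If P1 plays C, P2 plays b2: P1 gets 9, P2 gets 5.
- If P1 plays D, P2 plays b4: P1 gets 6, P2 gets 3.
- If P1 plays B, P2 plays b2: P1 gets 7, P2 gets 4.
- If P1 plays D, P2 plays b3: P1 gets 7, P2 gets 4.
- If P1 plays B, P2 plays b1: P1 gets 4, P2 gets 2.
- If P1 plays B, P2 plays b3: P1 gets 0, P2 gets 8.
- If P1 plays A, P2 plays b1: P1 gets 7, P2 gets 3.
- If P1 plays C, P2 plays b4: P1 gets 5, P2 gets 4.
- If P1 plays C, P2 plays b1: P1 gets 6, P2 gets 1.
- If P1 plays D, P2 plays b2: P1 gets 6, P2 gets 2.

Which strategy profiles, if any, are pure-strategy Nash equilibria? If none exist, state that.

(A, b1): P2 can switch to b3 (3 → 9). Not NE.
(A, b2): P1 can switch to B (0 → 7). Not NE.
(A, b3): P1 can switch to D (6 → 7). Not NE.
(A, b4): P1 can switch to B (3 → 8). Not NE.
(B, b1): P1 can switch to A (4 → 7). Not NE.
(B, b2): P1 can switch to C (7 → 9). Not NE.
(B, b3): P1 can switch to A (0 → 6). Not NE.
(B, b4): P2 can switch to b3 (6 → 8). Not NE.
(C, b1): P1 can switch to A (6 → 7). Not NE.
(C, b2): P2 can switch to b3 (5 → 6). Not NE.
(C, b3): P1 can switch to A (4 → 6). Not NE.
(C, b4): P1 can switch to B (5 → 8). Not NE.
(D, b3): P1 gets 7, best alternative 6; P2 gets 4, best alternative 3. No profitable deviation — NE.
(The remaining 3 profiles each have a profitable deviation by the same check.)

The unique pure-strategy Nash equilibrium is (D, b3).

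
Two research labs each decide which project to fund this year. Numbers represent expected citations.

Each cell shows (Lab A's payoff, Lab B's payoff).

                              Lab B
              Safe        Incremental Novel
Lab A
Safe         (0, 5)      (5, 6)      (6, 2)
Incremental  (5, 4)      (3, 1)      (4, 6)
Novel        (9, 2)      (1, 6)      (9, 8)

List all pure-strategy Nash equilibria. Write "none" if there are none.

The pure Nash equilibria are (Safe, Incremental), (Novel, Novel).

(Safe, Safe): Lab A can switch to Incremental (0 → 5). Not NE.
(Safe, Incremental): Lab A gets 5, best alternative 3; Lab B gets 6, best alternative 5. No profitable deviation — NE.
(Safe, Novel): Lab A can switch to Novel (6 → 9). Not NE.
(Incremental, Safe): Lab A can switch to Novel (5 → 9). Not NE.
(Incremental, Incremental): Lab A can switch to Safe (3 → 5). Not NE.
(Incremental, Novel): Lab A can switch to Safe (4 → 6). Not NE.
(Novel, Safe): Lab B can switch to Incremental (2 → 6). Not NE.
(Novel, Incremental): Lab A can switch to Safe (1 → 5). Not NE.
(Novel, Novel): Lab A gets 9, best alternative 6; Lab B gets 8, best alternative 6. No profitable deviation — NE.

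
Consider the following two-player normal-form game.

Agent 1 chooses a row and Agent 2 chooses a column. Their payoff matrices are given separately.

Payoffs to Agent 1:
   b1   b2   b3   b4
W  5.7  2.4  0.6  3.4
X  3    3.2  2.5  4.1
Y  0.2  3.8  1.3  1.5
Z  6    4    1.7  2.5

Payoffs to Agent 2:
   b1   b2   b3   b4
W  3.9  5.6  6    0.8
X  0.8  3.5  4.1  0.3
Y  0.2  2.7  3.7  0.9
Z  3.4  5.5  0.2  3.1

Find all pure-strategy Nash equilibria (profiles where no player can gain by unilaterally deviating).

Agent 1 against b1: payoffs 5.7, 3, 0.2, 6 → best response Z.
Agent 1 against b2: payoffs 2.4, 3.2, 3.8, 4 → best response Z.
Agent 1 against b3: payoffs 0.6, 2.5, 1.3, 1.7 → best response X.
Agent 1 against b4: payoffs 3.4, 4.1, 1.5, 2.5 → best response X.
Agent 2 against W: payoffs 3.9, 5.6, 6, 0.8 → best response b3.
Agent 2 against X: payoffs 0.8, 3.5, 4.1, 0.3 → best response b3.
Agent 2 against Y: payoffs 0.2, 2.7, 3.7, 0.9 → best response b3.
Agent 2 against Z: payoffs 3.4, 5.5, 0.2, 3.1 → best response b2.
Mutual best responses: (X, b3); (Z, b2).

The pure Nash equilibria are (X, b3); (Z, b2).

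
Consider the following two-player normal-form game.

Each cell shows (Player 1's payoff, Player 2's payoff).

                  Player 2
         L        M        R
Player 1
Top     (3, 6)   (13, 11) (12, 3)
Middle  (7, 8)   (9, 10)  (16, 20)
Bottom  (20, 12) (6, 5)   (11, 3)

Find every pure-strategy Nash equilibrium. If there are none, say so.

For each player, find the best response to each opponent profile; mutual best responses are the pure NE.
Player 1 against L: payoffs 3, 7, 20 → best response Bottom.
Player 1 against M: payoffs 13, 9, 6 → best response Top.
Player 1 against R: payoffs 12, 16, 11 → best response Middle.
Player 2 against Top: payoffs 6, 11, 3 → best response M.
Player 2 against Middle: payoffs 8, 10, 20 → best response R.
Player 2 against Bottom: payoffs 12, 5, 3 → best response L.
Mutual best responses: (Top, M); (Middle, R); (Bottom, L).

(Top, M); (Middle, R); (Bottom, L)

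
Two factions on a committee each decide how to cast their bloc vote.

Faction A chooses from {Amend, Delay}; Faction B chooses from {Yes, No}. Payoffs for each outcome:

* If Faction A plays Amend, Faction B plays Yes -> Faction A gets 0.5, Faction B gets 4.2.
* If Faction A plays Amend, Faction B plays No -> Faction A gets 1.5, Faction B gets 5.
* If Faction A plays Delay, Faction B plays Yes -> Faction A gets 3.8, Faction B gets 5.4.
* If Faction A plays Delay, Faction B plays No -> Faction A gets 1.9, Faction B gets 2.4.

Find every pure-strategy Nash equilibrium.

For each player, find the best response to each opponent profile; mutual best responses are the pure NE.
Faction A against Yes: payoffs 0.5, 3.8 → best response Delay.
Faction A against No: payoffs 1.5, 1.9 → best response Delay.
Faction B against Amend: payoffs 4.2, 5 → best response No.
Faction B against Delay: payoffs 5.4, 2.4 → best response Yes.
Mutual best responses: (Delay, Yes).

(Delay, Yes)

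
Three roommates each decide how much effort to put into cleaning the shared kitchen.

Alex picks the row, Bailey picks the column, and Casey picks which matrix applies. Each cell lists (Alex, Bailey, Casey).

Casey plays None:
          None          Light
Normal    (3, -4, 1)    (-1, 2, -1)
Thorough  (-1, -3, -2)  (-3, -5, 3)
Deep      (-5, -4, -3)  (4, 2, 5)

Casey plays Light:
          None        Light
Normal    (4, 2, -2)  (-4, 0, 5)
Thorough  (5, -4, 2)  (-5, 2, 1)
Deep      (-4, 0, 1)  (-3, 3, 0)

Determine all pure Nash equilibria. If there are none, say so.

For each strategy profile, look for a profitable unilateral deviation.
(Normal, None, None): Bailey can switch to Light (-4 → 2). Not NE.
(Normal, None, Light): Alex can switch to Thorough (4 → 5). Not NE.
(Normal, Light, None): Alex can switch to Deep (-1 → 4). Not NE.
(Normal, Light, Light): Alex can switch to Deep (-4 → -3). Not NE.
(Thorough, None, None): Alex can switch to Normal (-1 → 3). Not NE.
(Thorough, None, Light): Bailey can switch to Light (-4 → 2). Not NE.
(Thorough, Light, None): Alex can switch to Normal (-3 → -1). Not NE.
(Thorough, Light, Light): Alex can switch to Normal (-5 → -4). Not NE.
(Deep, None, None): Alex can switch to Normal (-5 → 3). Not NE.
(Deep, None, Light): Alex can switch to Normal (-4 → 4). Not NE.
(Deep, Light, None): Alex gets 4, best alternative -1; Bailey gets 2, best alternative -4; Casey gets 5, best alternative 0. No profitable deviation — NE.
(Deep, Light, Light): Casey can switch to None (0 → 5). Not NE.

(Deep, Light, None)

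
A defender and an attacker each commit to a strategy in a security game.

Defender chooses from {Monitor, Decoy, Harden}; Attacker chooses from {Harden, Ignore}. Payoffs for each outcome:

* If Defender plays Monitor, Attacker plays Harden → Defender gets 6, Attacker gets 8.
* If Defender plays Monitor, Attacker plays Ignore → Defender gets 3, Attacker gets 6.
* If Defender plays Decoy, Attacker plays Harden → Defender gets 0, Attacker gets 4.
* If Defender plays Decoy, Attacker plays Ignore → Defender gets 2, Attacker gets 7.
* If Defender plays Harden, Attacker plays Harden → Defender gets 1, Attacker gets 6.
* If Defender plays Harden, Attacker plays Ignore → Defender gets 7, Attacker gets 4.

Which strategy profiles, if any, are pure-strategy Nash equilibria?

The unique pure-strategy Nash equilibrium is (Monitor, Harden).

Defender against Harden: payoffs 6, 0, 1 → best response Monitor.
Defender against Ignore: payoffs 3, 2, 7 → best response Harden.
Attacker against Monitor: payoffs 8, 6 → best response Harden.
Attacker against Decoy: payoffs 4, 7 → best response Ignore.
Attacker against Harden: payoffs 6, 4 → best response Harden.
Mutual best responses: (Monitor, Harden).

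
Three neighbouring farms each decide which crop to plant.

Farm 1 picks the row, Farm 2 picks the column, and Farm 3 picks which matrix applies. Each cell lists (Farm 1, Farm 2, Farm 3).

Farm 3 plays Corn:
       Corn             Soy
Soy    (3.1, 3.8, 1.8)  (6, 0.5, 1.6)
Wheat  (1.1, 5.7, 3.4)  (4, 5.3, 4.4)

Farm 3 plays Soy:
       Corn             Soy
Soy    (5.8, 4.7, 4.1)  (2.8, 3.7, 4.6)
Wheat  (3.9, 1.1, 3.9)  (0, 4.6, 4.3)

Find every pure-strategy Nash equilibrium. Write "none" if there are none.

Pure NE: (Soy, Corn, Soy)

Farm 1 against (Corn, Corn): payoffs 3.1, 1.1 → best response Soy.
Farm 1 against (Corn, Soy): payoffs 5.8, 3.9 → best response Soy.
Farm 1 against (Soy, Corn): payoffs 6, 4 → best response Soy.
Farm 1 against (Soy, Soy): payoffs 2.8, 0 → best response Soy.
Farm 2 against (Soy, Corn): payoffs 3.8, 0.5 → best response Corn.
Farm 2 against (Soy, Soy): payoffs 4.7, 3.7 → best response Corn.
Farm 2 against (Wheat, Corn): payoffs 5.7, 5.3 → best response Corn.
Farm 2 against (Wheat, Soy): payoffs 1.1, 4.6 → best response Soy.
Farm 3 against (Soy, Corn): payoffs 1.8, 4.1 → best response Soy.
Farm 3 against (Soy, Soy): payoffs 1.6, 4.6 → best response Soy.
Farm 3 against (Wheat, Corn): payoffs 3.4, 3.9 → best response Soy.
Farm 3 against (Wheat, Soy): payoffs 4.4, 4.3 → best response Corn.
Mutual best responses: (Soy, Corn, Soy).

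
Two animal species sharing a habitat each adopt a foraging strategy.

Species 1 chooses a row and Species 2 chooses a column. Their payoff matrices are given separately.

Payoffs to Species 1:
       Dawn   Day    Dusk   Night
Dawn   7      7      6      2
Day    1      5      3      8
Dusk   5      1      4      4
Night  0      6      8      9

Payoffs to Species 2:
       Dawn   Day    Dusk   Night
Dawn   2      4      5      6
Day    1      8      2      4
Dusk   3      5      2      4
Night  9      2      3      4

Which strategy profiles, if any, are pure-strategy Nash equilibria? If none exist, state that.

(Dawn, Dawn): Species 2 can switch to Day (2 → 4). Not NE.
(Dawn, Day): Species 2 can switch to Dusk (4 → 5). Not NE.
(Dawn, Dusk): Species 1 can switch to Night (6 → 8). Not NE.
(Dawn, Night): Species 1 can switch to Day (2 → 8). Not NE.
(Day, Dawn): Species 1 can switch to Dawn (1 → 7). Not NE.
(Day, Day): Species 1 can switch to Dawn (5 → 7). Not NE.
(The remaining 10 profiles each have a profitable deviation by the same check.)

No pure-strategy Nash equilibrium.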